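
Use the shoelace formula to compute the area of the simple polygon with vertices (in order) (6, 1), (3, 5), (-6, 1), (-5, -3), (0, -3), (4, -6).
Area = 75

Shoelace formula: Area = (1/2) |Σ_i (x_i · y_{i+1} − x_{i+1} · y_i)| (indices mod n). Compute each cross term:
  (6)(5) − (3)(1) = 27
  (3)(1) − (-6)(5) = 33
  (-6)(-3) − (-5)(1) = 23
  (-5)(-3) − (0)(-3) = 15
  (0)(-6) − (4)(-3) = 12
  (4)(1) − (6)(-6) = 40
Sum = 150, so (signed) Area = 150/2 = 75, |Area| = 75.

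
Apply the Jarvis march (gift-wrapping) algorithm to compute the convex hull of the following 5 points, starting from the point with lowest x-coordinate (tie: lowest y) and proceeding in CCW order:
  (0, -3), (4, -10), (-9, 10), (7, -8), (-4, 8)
Hull (CCW) = [(-9, 10), (4, -10), (7, -8), (-4, 8)]

Jarvis march: at each step, from the current hull vertex p, select the next vertex q as the point such that every other point lies strictly to the left of (or on) the directed line p → q. (Equivalently: for every other point r, the cross product (q − p) × (r − p) ≥ 0.)
Starting point (lowest x, tie lowest y): (-9, 10). Wrap until returning to start. Resulting hull: (-9, 10), (4, -10), (7, -8), (-4, 8).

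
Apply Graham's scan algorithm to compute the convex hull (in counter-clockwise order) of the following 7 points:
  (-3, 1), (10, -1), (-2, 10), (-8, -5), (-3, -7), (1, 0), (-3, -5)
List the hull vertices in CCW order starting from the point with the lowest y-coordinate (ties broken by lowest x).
Hull (CCW) = [(-3, -7), (10, -1), (-2, 10), (-8, -5)]

Graham scan procedure:
  1. Find the pivot p₀ = point with lowest y (tie → lowest x): (-3, -7).
  2. Sort the remaining points by polar angle around p₀.
  3. Walk through sorted points, maintaining a stack; pop the top while the last three entries make a non-left turn (cross product ≤ 0).
  4. Final stack is the convex hull in CCW order: (-3, -7), (10, -1), (-2, 10), (-8, -5).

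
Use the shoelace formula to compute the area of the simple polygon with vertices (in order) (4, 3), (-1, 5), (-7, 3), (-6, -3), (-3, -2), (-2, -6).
Area = 129/2

Shoelace formula: Area = (1/2) |Σ_i (x_i · y_{i+1} − x_{i+1} · y_i)| (indices mod n). Compute each cross term:
  (4)(5) − (-1)(3) = 23
  (-1)(3) − (-7)(5) = 32
  (-7)(-3) − (-6)(3) = 39
  (-6)(-2) − (-3)(-3) = 3
  (-3)(-6) − (-2)(-2) = 14
  (-2)(3) − (4)(-6) = 18
Sum = 129, so (signed) Area = 129/2 = 129/2, |Area| = 129/2.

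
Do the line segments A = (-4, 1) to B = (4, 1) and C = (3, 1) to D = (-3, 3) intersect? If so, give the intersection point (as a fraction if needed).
Yes; intersection at (3, 1) (t = 7/8 on AB, s = 0 on CD)

Parametrize AB as A + t(B − A) = (-4 + 8 t, 1 + 0 t) and CD as C + s(D − C) = (3 + -6 s, 1 + 2 s). Solve the linear system for (t, s). Determinant = -16 ≠ 0, so a unique intersection of the containing lines exists. Solution: t = 7/8, s = 0 — both in [0, 1], so the segments cross. Intersection point: (3, 1).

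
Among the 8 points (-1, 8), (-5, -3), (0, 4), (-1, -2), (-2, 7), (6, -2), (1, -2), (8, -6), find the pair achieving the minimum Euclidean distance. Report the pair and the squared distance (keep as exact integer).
Pair = ((-1, 8), (-2, 7)); squared distance = 2

Compute all C(8, 2) = 28 pairwise squared distances (x_i − x_j)² + (y_i − y_j)². The minimum is 2, attained by the pair ((-1, 8), (-2, 7)).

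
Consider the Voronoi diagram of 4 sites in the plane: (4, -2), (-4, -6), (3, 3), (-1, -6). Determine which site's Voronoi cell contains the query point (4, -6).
Nearest site = (4, -2)

The Voronoi cell of site s contains exactly those query points closer to s than to any other site. Compute squared distances from q = (4, -6) to each site:
  (4 − 4)² + (-2 − -6)² = 16
  (-1 − 4)² + (-6 − -6)² = 25
  (-4 − 4)² + (-6 − -6)² = 64
  (3 − 4)² + (3 − -6)² = 82
Minimum is attained by (4, -2), so q lies in its Voronoi cell.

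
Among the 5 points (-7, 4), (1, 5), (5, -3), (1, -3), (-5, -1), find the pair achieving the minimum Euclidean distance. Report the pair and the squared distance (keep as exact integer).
Pair = ((5, -3), (1, -3)); squared distance = 16

Compute all C(5, 2) = 10 pairwise squared distances (x_i − x_j)² + (y_i − y_j)². The minimum is 16, attained by the pair ((5, -3), (1, -3)).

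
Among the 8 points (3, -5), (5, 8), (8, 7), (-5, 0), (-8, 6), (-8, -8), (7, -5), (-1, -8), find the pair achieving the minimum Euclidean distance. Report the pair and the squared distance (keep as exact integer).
Pair = ((5, 8), (8, 7)); squared distance = 10

Compute all C(8, 2) = 28 pairwise squared distances (x_i − x_j)² + (y_i − y_j)². The minimum is 10, attained by the pair ((5, 8), (8, 7)).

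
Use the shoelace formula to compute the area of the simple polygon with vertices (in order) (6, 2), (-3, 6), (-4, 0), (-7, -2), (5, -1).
Area = 107/2

Shoelace formula: Area = (1/2) |Σ_i (x_i · y_{i+1} − x_{i+1} · y_i)| (indices mod n). Compute each cross term:
  (6)(6) − (-3)(2) = 42
  (-3)(0) − (-4)(6) = 24
  (-4)(-2) − (-7)(0) = 8
  (-7)(-1) − (5)(-2) = 17
  (5)(2) − (6)(-1) = 16
Sum = 107, so (signed) Area = 107/2 = 107/2, |Area| = 107/2.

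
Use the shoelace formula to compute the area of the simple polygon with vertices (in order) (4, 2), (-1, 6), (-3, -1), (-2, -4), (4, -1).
Area = 85/2

Shoelace formula: Area = (1/2) |Σ_i (x_i · y_{i+1} − x_{i+1} · y_i)| (indices mod n). Compute each cross term:
  (4)(6) − (-1)(2) = 26
  (-1)(-1) − (-3)(6) = 19
  (-3)(-4) − (-2)(-1) = 10
  (-2)(-1) − (4)(-4) = 18
  (4)(2) − (4)(-1) = 12
Sum = 85, so (signed) Area = 85/2 = 85/2, |Area| = 85/2.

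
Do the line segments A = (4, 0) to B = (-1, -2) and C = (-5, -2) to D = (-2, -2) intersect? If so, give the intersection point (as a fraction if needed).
No (intersection of containing lines falls outside at least one segment)

Parametrize and solve: t = 1, s = 4/3. At least one of these is outside [0, 1], so the segments do not intersect.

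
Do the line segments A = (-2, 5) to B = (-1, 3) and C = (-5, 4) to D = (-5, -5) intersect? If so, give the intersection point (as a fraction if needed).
No (intersection of containing lines falls outside at least one segment)

Parametrize and solve: t = -3, s = -7/9. At least one of these is outside [0, 1], so the segments do not intersect.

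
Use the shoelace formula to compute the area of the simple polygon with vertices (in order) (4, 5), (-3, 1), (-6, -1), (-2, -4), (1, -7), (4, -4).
Area = 64

Shoelace formula: Area = (1/2) |Σ_i (x_i · y_{i+1} − x_{i+1} · y_i)| (indices mod n). Compute each cross term:
  (4)(1) − (-3)(5) = 19
  (-3)(-1) − (-6)(1) = 9
  (-6)(-4) − (-2)(-1) = 22
  (-2)(-7) − (1)(-4) = 18
  (1)(-4) − (4)(-7) = 24
  (4)(5) − (4)(-4) = 36
Sum = 128, so (signed) Area = 128/2 = 64, |Area| = 64.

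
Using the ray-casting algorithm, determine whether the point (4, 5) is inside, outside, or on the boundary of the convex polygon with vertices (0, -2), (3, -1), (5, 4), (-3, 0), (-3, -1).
The point (4, 5) lies strictly outside the polygon

Cast a horizontal ray to the right from the query point and count how many polygon edges it crosses (each edge strictly once or zero times, handled with the usual half-open convention). 
Parity of crossings → even ⇒ outside.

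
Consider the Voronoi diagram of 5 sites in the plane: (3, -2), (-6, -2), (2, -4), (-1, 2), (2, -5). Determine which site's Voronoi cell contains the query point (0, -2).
Nearest site = (2, -4)

The Voronoi cell of site s contains exactly those query points closer to s than to any other site. Compute squared distances from q = (0, -2) to each site:
  (2 − 0)² + (-4 − -2)² = 8
  (3 − 0)² + (-2 − -2)² = 9
  (2 − 0)² + (-5 − -2)² = 13
  (-1 − 0)² + (2 − -2)² = 17
  (-6 − 0)² + (-2 − -2)² = 36
Minimum is attained by (2, -4), so q lies in its Voronoi cell.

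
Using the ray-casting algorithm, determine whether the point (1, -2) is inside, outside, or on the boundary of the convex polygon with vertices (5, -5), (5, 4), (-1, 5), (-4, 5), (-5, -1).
The point (1, -2) lies strictly inside the polygon

Cast a horizontal ray to the right from the query point and count how many polygon edges it crosses (each edge strictly once or zero times, handled with the usual half-open convention). 
Parity of crossings → odd ⇒ inside.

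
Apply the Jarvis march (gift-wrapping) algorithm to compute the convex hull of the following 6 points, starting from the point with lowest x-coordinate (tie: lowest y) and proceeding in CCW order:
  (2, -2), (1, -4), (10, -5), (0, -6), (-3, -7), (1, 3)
Hull (CCW) = [(-3, -7), (10, -5), (1, 3)]

Jarvis march: at each step, from the current hull vertex p, select the next vertex q as the point such that every other point lies strictly to the left of (or on) the directed line p → q. (Equivalently: for every other point r, the cross product (q − p) × (r − p) ≥ 0.)
Starting point (lowest x, tie lowest y): (-3, -7). Wrap until returning to start. Resulting hull: (-3, -7), (10, -5), (1, 3).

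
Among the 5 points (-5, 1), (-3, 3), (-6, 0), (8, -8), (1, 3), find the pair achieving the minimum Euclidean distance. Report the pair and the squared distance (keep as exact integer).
Pair = ((-5, 1), (-6, 0)); squared distance = 2

Compute all C(5, 2) = 10 pairwise squared distances (x_i − x_j)² + (y_i − y_j)². The minimum is 2, attained by the pair ((-5, 1), (-6, 0)).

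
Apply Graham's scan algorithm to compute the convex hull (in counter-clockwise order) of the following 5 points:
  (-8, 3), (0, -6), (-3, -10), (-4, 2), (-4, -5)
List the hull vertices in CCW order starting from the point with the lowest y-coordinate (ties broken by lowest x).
Hull (CCW) = [(-3, -10), (0, -6), (-4, 2), (-8, 3)]

Graham scan procedure:
  1. Find the pivot p₀ = point with lowest y (tie → lowest x): (-3, -10).
  2. Sort the remaining points by polar angle around p₀.
  3. Walk through sorted points, maintaining a stack; pop the top while the last three entries make a non-left turn (cross product ≤ 0).
  4. Final stack is the convex hull in CCW order: (-3, -10), (0, -6), (-4, 2), (-8, 3).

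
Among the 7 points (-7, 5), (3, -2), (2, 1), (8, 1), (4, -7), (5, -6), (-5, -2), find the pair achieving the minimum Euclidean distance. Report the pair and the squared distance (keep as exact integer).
Pair = ((4, -7), (5, -6)); squared distance = 2

Compute all C(7, 2) = 21 pairwise squared distances (x_i − x_j)² + (y_i − y_j)². The minimum is 2, attained by the pair ((4, -7), (5, -6)).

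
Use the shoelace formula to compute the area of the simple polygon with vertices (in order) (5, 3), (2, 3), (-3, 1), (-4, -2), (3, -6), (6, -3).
Area = 60

Shoelace formula: Area = (1/2) |Σ_i (x_i · y_{i+1} − x_{i+1} · y_i)| (indices mod n). Compute each cross term:
  (5)(3) − (2)(3) = 9
  (2)(1) − (-3)(3) = 11
  (-3)(-2) − (-4)(1) = 10
  (-4)(-6) − (3)(-2) = 30
  (3)(-3) − (6)(-6) = 27
  (6)(3) − (5)(-3) = 33
Sum = 120, so (signed) Area = 120/2 = 60, |Area| = 60.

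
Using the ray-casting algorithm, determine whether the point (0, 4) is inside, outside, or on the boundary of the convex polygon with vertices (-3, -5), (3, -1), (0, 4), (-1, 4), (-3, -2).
The point (0, 4) lies on the polygon boundary

Boundary check: the query satisfies the collinearity and bounding-box conditions for some polygon edge, so it lies exactly on the boundary.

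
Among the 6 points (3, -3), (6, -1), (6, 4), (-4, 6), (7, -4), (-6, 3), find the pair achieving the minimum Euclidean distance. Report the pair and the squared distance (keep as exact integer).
Pair = ((6, -1), (7, -4)); squared distance = 10

Compute all C(6, 2) = 15 pairwise squared distances (x_i − x_j)² + (y_i − y_j)². The minimum is 10, attained by the pair ((6, -1), (7, -4)).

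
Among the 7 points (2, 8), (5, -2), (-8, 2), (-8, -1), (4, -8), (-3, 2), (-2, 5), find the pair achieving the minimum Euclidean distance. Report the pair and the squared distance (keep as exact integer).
Pair = ((-8, 2), (-8, -1)); squared distance = 9

Compute all C(7, 2) = 21 pairwise squared distances (x_i − x_j)² + (y_i − y_j)². The minimum is 9, attained by the pair ((-8, 2), (-8, -1)).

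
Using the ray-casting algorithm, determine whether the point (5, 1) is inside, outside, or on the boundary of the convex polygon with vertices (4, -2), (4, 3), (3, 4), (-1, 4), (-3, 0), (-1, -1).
The point (5, 1) lies strictly outside the polygon

Cast a horizontal ray to the right from the query point and count how many polygon edges it crosses (each edge strictly once or zero times, handled with the usual half-open convention). 
Parity of crossings → even ⇒ outside.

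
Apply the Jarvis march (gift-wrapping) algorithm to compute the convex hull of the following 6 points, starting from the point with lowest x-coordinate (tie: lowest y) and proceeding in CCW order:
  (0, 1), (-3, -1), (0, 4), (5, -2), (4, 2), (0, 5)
Hull (CCW) = [(-3, -1), (5, -2), (4, 2), (0, 5)]

Jarvis march: at each step, from the current hull vertex p, select the next vertex q as the point such that every other point lies strictly to the left of (or on) the directed line p → q. (Equivalently: for every other point r, the cross product (q − p) × (r − p) ≥ 0.)
Starting point (lowest x, tie lowest y): (-3, -1). Wrap until returning to start. Resulting hull: (-3, -1), (5, -2), (4, 2), (0, 5).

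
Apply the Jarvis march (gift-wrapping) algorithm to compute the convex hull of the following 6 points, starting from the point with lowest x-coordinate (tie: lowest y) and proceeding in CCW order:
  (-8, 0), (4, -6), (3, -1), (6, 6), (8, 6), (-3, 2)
Hull (CCW) = [(-8, 0), (4, -6), (8, 6), (6, 6)]

Jarvis march: at each step, from the current hull vertex p, select the next vertex q as the point such that every other point lies strictly to the left of (or on) the directed line p → q. (Equivalently: for every other point r, the cross product (q − p) × (r − p) ≥ 0.)
Starting point (lowest x, tie lowest y): (-8, 0). Wrap until returning to start. Resulting hull: (-8, 0), (4, -6), (8, 6), (6, 6).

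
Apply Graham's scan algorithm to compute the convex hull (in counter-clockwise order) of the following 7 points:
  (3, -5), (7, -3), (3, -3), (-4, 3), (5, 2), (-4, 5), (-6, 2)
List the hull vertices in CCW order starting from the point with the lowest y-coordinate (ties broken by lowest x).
Hull (CCW) = [(3, -5), (7, -3), (5, 2), (-4, 5), (-6, 2)]

Graham scan procedure:
  1. Find the pivot p₀ = point with lowest y (tie → lowest x): (3, -5).
  2. Sort the remaining points by polar angle around p₀.
  3. Walk through sorted points, maintaining a stack; pop the top while the last three entries make a non-left turn (cross product ≤ 0).
  4. Final stack is the convex hull in CCW order: (3, -5), (7, -3), (5, 2), (-4, 5), (-6, 2).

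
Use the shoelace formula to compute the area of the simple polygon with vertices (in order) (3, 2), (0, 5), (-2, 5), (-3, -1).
Area = 39/2

Shoelace formula: Area = (1/2) |Σ_i (x_i · y_{i+1} − x_{i+1} · y_i)| (indices mod n). Compute each cross term:
  (3)(5) − (0)(2) = 15
  (0)(5) − (-2)(5) = 10
  (-2)(-1) − (-3)(5) = 17
  (-3)(2) − (3)(-1) = -3
Sum = 39, so (signed) Area = 39/2 = 39/2, |Area| = 39/2.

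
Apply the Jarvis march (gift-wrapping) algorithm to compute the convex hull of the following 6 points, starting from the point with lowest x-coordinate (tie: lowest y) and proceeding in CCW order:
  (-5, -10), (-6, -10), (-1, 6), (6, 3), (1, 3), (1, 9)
Hull (CCW) = [(-6, -10), (-5, -10), (6, 3), (1, 9), (-1, 6)]

Jarvis march: at each step, from the current hull vertex p, select the next vertex q as the point such that every other point lies strictly to the left of (or on) the directed line p → q. (Equivalently: for every other point r, the cross product (q − p) × (r − p) ≥ 0.)
Starting point (lowest x, tie lowest y): (-6, -10). Wrap until returning to start. Resulting hull: (-6, -10), (-5, -10), (6, 3), (1, 9), (-1, 6).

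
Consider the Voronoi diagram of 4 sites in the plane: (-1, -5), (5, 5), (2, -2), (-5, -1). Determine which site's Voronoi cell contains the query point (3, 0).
Nearest site = (2, -2)

The Voronoi cell of site s contains exactly those query points closer to s than to any other site. Compute squared distances from q = (3, 0) to each site:
  (2 − 3)² + (-2 − 0)² = 5
  (5 − 3)² + (5 − 0)² = 29
  (-1 − 3)² + (-5 − 0)² = 41
  (-5 − 3)² + (-1 − 0)² = 65
Minimum is attained by (2, -2), so q lies in its Voronoi cell.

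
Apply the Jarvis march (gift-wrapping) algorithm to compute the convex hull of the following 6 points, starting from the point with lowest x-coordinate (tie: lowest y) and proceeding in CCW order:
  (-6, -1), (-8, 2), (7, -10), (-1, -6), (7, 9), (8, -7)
Hull (CCW) = [(-8, 2), (-6, -1), (-1, -6), (7, -10), (8, -7), (7, 9)]

Jarvis march: at each step, from the current hull vertex p, select the next vertex q as the point such that every other point lies strictly to the left of (or on) the directed line p → q. (Equivalently: for every other point r, the cross product (q − p) × (r − p) ≥ 0.)
Starting point (lowest x, tie lowest y): (-8, 2). Wrap until returning to start. Resulting hull: (-8, 2), (-6, -1), (-1, -6), (7, -10), (8, -7), (7, 9).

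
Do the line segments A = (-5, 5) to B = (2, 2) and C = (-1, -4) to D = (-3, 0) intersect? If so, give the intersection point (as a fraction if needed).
No (intersection of containing lines falls outside at least one segment)

Parametrize and solve: t = -1/11, s = 51/22. At least one of these is outside [0, 1], so the segments do not intersect.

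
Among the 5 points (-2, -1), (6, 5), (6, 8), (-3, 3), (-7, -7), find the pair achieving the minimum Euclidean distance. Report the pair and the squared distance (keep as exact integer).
Pair = ((6, 5), (6, 8)); squared distance = 9

Compute all C(5, 2) = 10 pairwise squared distances (x_i − x_j)² + (y_i − y_j)². The minimum is 9, attained by the pair ((6, 5), (6, 8)).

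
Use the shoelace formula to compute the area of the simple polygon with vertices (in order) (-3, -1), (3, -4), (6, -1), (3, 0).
Area = 18

Shoelace formula: Area = (1/2) |Σ_i (x_i · y_{i+1} − x_{i+1} · y_i)| (indices mod n). Compute each cross term:
  (-3)(-4) − (3)(-1) = 15
  (3)(-1) − (6)(-4) = 21
  (6)(0) − (3)(-1) = 3
  (3)(-1) − (-3)(0) = -3
Sum = 36, so (signed) Area = 36/2 = 18, |Area| = 18.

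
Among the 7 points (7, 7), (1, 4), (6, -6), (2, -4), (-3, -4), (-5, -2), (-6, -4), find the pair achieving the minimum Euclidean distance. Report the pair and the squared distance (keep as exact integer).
Pair = ((-5, -2), (-6, -4)); squared distance = 5

Compute all C(7, 2) = 21 pairwise squared distances (x_i − x_j)² + (y_i − y_j)². The minimum is 5, attained by the pair ((-5, -2), (-6, -4)).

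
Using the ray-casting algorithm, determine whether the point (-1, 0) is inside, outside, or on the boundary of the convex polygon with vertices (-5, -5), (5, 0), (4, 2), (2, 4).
The point (-1, 0) lies strictly inside the polygon

Cast a horizontal ray to the right from the query point and count how many polygon edges it crosses (each edge strictly once or zero times, handled with the usual half-open convention). 
Parity of crossings → odd ⇒ inside.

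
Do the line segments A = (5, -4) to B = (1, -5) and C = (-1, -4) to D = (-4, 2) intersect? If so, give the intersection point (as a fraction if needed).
No (intersection of containing lines falls outside at least one segment)

Parametrize and solve: t = 4/3, s = -2/9. At least one of these is outside [0, 1], so the segments do not intersect.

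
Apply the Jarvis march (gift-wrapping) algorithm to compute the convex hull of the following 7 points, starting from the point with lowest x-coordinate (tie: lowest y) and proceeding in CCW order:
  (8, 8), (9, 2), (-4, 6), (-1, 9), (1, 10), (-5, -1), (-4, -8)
Hull (CCW) = [(-5, -1), (-4, -8), (9, 2), (8, 8), (1, 10), (-1, 9), (-4, 6)]

Jarvis march: at each step, from the current hull vertex p, select the next vertex q as the point such that every other point lies strictly to the left of (or on) the directed line p → q. (Equivalently: for every other point r, the cross product (q − p) × (r − p) ≥ 0.)
Starting point (lowest x, tie lowest y): (-5, -1). Wrap until returning to start. Resulting hull: (-5, -1), (-4, -8), (9, 2), (8, 8), (1, 10), (-1, 9), (-4, 6).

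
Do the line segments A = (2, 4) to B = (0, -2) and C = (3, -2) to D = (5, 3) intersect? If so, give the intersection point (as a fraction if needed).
No (intersection of containing lines falls outside at least one segment)

Parametrize and solve: t = 17/2, s = -9. At least one of these is outside [0, 1], so the segments do not intersect.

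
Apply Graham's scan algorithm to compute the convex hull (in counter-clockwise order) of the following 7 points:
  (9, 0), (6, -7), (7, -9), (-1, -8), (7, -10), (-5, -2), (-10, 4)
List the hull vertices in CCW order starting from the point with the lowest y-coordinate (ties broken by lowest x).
Hull (CCW) = [(7, -10), (9, 0), (-10, 4), (-1, -8)]

Graham scan procedure:
  1. Find the pivot p₀ = point with lowest y (tie → lowest x): (7, -10).
  2. Sort the remaining points by polar angle around p₀.
  3. Walk through sorted points, maintaining a stack; pop the top while the last three entries make a non-left turn (cross product ≤ 0).
  4. Final stack is the convex hull in CCW order: (7, -10), (9, 0), (-10, 4), (-1, -8).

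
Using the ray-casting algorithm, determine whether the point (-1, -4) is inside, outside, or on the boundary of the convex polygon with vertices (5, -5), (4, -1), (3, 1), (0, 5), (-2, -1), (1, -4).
The point (-1, -4) lies strictly outside the polygon

Cast a horizontal ray to the right from the query point and count how many polygon edges it crosses (each edge strictly once or zero times, handled with the usual half-open convention). 
Parity of crossings → even ⇒ outside.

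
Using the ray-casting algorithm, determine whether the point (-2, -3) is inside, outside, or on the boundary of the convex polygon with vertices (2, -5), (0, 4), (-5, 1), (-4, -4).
The point (-2, -3) lies strictly inside the polygon

Cast a horizontal ray to the right from the query point and count how many polygon edges it crosses (each edge strictly once or zero times, handled with the usual half-open convention). 
Parity of crossings → odd ⇒ inside.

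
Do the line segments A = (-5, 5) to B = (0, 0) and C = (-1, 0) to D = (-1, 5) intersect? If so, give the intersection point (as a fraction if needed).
Yes; intersection at (-1, 1) (t = 4/5 on AB, s = 1/5 on CD)

Parametrize AB as A + t(B − A) = (-5 + 5 t, 5 + -5 t) and CD as C + s(D − C) = (-1 + 0 s, 0 + 5 s). Solve the linear system for (t, s). Determinant = -25 ≠ 0, so a unique intersection of the containing lines exists. Solution: t = 4/5, s = 1/5 — both in [0, 1], so the segments cross. Intersection point: (-1, 1).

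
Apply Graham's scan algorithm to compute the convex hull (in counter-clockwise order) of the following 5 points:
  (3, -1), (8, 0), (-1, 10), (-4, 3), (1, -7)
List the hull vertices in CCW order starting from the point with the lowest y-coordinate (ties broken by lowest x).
Hull (CCW) = [(1, -7), (8, 0), (-1, 10), (-4, 3)]

Graham scan procedure:
  1. Find the pivot p₀ = point with lowest y (tie → lowest x): (1, -7).
  2. Sort the remaining points by polar angle around p₀.
  3. Walk through sorted points, maintaining a stack; pop the top while the last three entries make a non-left turn (cross product ≤ 0).
  4. Final stack is the convex hull in CCW order: (1, -7), (8, 0), (-1, 10), (-4, 3).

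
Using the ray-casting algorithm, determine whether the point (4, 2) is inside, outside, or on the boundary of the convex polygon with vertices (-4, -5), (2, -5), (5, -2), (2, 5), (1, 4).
The point (4, 2) lies strictly outside the polygon

Cast a horizontal ray to the right from the query point and count how many polygon edges it crosses (each edge strictly once or zero times, handled with the usual half-open convention). 
Parity of crossings → even ⇒ outside.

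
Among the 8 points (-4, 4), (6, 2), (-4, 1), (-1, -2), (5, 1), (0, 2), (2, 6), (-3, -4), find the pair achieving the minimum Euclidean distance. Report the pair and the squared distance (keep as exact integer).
Pair = ((6, 2), (5, 1)); squared distance = 2

Compute all C(8, 2) = 28 pairwise squared distances (x_i − x_j)² + (y_i − y_j)². The minimum is 2, attained by the pair ((6, 2), (5, 1)).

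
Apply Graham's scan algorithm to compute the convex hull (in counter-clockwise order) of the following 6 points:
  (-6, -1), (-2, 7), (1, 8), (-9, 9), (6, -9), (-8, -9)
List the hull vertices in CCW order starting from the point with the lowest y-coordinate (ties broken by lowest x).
Hull (CCW) = [(-8, -9), (6, -9), (1, 8), (-9, 9)]

Graham scan procedure:
  1. Find the pivot p₀ = point with lowest y (tie → lowest x): (-8, -9).
  2. Sort the remaining points by polar angle around p₀.
  3. Walk through sorted points, maintaining a stack; pop the top while the last three entries make a non-left turn (cross product ≤ 0).
  4. Final stack is the convex hull in CCW order: (-8, -9), (6, -9), (1, 8), (-9, 9).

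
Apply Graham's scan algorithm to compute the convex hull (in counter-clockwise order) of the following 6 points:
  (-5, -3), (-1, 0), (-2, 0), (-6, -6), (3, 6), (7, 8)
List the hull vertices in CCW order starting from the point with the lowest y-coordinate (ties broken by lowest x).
Hull (CCW) = [(-6, -6), (7, 8), (3, 6), (-5, -3)]

Graham scan procedure:
  1. Find the pivot p₀ = point with lowest y (tie → lowest x): (-6, -6).
  2. Sort the remaining points by polar angle around p₀.
  3. Walk through sorted points, maintaining a stack; pop the top while the last three entries make a non-left turn (cross product ≤ 0).
  4. Final stack is the convex hull in CCW order: (-6, -6), (7, 8), (3, 6), (-5, -3).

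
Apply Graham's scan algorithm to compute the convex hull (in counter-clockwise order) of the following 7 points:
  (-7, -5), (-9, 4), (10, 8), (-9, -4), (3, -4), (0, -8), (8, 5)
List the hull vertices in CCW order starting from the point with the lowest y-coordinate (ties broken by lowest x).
Hull (CCW) = [(0, -8), (3, -4), (10, 8), (-9, 4), (-9, -4), (-7, -5)]

Graham scan procedure:
  1. Find the pivot p₀ = point with lowest y (tie → lowest x): (0, -8).
  2. Sort the remaining points by polar angle around p₀.
  3. Walk through sorted points, maintaining a stack; pop the top while the last three entries make a non-left turn (cross product ≤ 0).
  4. Final stack is the convex hull in CCW order: (0, -8), (3, -4), (10, 8), (-9, 4), (-9, -4), (-7, -5).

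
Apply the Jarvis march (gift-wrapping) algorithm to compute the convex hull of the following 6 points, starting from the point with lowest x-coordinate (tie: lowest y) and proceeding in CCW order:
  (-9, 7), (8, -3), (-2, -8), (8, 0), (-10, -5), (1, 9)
Hull (CCW) = [(-10, -5), (-2, -8), (8, -3), (8, 0), (1, 9), (-9, 7)]

Jarvis march: at each step, from the current hull vertex p, select the next vertex q as the point such that every other point lies strictly to the left of (or on) the directed line p → q. (Equivalently: for every other point r, the cross product (q − p) × (r − p) ≥ 0.)
Starting point (lowest x, tie lowest y): (-10, -5). Wrap until returning to start. Resulting hull: (-10, -5), (-2, -8), (8, -3), (8, 0), (1, 9), (-9, 7).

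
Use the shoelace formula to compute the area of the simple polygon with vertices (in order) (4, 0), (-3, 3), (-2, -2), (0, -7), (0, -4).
Area = 27

Shoelace formula: Area = (1/2) |Σ_i (x_i · y_{i+1} − x_{i+1} · y_i)| (indices mod n). Compute each cross term:
  (4)(3) − (-3)(0) = 12
  (-3)(-2) − (-2)(3) = 12
  (-2)(-7) − (0)(-2) = 14
  (0)(-4) − (0)(-7) = 0
  (0)(0) − (4)(-4) = 16
Sum = 54, so (signed) Area = 54/2 = 27, |Area| = 27.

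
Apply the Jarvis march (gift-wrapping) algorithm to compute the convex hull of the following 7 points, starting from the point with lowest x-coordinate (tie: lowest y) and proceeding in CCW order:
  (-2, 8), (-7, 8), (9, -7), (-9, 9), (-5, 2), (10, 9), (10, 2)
Hull (CCW) = [(-9, 9), (-5, 2), (9, -7), (10, 2), (10, 9)]

Jarvis march: at each step, from the current hull vertex p, select the next vertex q as the point such that every other point lies strictly to the left of (or on) the directed line p → q. (Equivalently: for every other point r, the cross product (q − p) × (r − p) ≥ 0.)
Starting point (lowest x, tie lowest y): (-9, 9). Wrap until returning to start. Resulting hull: (-9, 9), (-5, 2), (9, -7), (10, 2), (10, 9).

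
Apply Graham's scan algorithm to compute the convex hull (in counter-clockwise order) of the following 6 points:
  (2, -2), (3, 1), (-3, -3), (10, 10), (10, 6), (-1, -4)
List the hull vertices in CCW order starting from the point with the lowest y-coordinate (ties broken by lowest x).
Hull (CCW) = [(-1, -4), (2, -2), (10, 6), (10, 10), (-3, -3)]

Graham scan procedure:
  1. Find the pivot p₀ = point with lowest y (tie → lowest x): (-1, -4).
  2. Sort the remaining points by polar angle around p₀.
  3. Walk through sorted points, maintaining a stack; pop the top while the last three entries make a non-left turn (cross product ≤ 0).
  4. Final stack is the convex hull in CCW order: (-1, -4), (2, -2), (10, 6), (10, 10), (-3, -3).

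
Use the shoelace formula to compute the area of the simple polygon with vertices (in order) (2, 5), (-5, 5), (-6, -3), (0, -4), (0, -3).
Area = 55

Shoelace formula: Area = (1/2) |Σ_i (x_i · y_{i+1} − x_{i+1} · y_i)| (indices mod n). Compute each cross term:
  (2)(5) − (-5)(5) = 35
  (-5)(-3) − (-6)(5) = 45
  (-6)(-4) − (0)(-3) = 24
  (0)(-3) − (0)(-4) = 0
  (0)(5) − (2)(-3) = 6
Sum = 110, so (signed) Area = 110/2 = 55, |Area| = 55.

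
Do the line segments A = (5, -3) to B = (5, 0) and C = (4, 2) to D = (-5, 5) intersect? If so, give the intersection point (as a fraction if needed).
No (intersection of containing lines falls outside at least one segment)

Parametrize and solve: t = 14/9, s = -1/9. At least one of these is outside [0, 1], so the segments do not intersect.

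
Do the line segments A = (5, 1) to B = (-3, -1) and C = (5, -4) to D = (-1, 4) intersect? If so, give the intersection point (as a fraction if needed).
Yes; intersection at (35/19, 4/19) (t = 15/38 on AB, s = 10/19 on CD)

Parametrize AB as A + t(B − A) = (5 + -8 t, 1 + -2 t) and CD as C + s(D − C) = (5 + -6 s, -4 + 8 s). Solve the linear system for (t, s). Determinant = 76 ≠ 0, so a unique intersection of the containing lines exists. Solution: t = 15/38, s = 10/19 — both in [0, 1], so the segments cross. Intersection point: (35/19, 4/19).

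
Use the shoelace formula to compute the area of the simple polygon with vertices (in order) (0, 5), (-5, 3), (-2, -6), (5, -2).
Area = 60

Shoelace formula: Area = (1/2) |Σ_i (x_i · y_{i+1} − x_{i+1} · y_i)| (indices mod n). Compute each cross term:
  (0)(3) − (-5)(5) = 25
  (-5)(-6) − (-2)(3) = 36
  (-2)(-2) − (5)(-6) = 34
  (5)(5) − (0)(-2) = 25
Sum = 120, so (signed) Area = 120/2 = 60, |Area| = 60.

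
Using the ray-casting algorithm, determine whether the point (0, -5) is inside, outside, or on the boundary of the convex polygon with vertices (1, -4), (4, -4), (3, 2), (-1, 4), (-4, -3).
The point (0, -5) lies strictly outside the polygon

Cast a horizontal ray to the right from the query point and count how many polygon edges it crosses (each edge strictly once or zero times, handled with the usual half-open convention). 
Parity of crossings → even ⇒ outside.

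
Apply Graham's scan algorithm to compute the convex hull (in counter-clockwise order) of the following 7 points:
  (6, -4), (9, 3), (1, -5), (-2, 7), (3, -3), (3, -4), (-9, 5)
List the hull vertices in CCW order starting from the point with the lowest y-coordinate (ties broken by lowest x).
Hull (CCW) = [(1, -5), (6, -4), (9, 3), (-2, 7), (-9, 5)]

Graham scan procedure:
  1. Find the pivot p₀ = point with lowest y (tie → lowest x): (1, -5).
  2. Sort the remaining points by polar angle around p₀.
  3. Walk through sorted points, maintaining a stack; pop the top while the last three entries make a non-left turn (cross product ≤ 0).
  4. Final stack is the convex hull in CCW order: (1, -5), (6, -4), (9, 3), (-2, 7), (-9, 5).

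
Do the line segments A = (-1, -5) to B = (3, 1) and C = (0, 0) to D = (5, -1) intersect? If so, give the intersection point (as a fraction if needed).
Yes; intersection at (35/17, -7/17) (t = 13/17 on AB, s = 7/17 on CD)

Parametrize AB as A + t(B − A) = (-1 + 4 t, -5 + 6 t) and CD as C + s(D − C) = (0 + 5 s, 0 + -1 s). Solve the linear system for (t, s). Determinant = 34 ≠ 0, so a unique intersection of the containing lines exists. Solution: t = 13/17, s = 7/17 — both in [0, 1], so the segments cross. Intersection point: (35/17, -7/17).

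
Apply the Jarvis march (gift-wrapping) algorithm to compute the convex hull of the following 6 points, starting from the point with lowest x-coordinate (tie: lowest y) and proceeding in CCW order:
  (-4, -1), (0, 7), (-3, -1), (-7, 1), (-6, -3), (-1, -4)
Hull (CCW) = [(-7, 1), (-6, -3), (-1, -4), (0, 7)]

Jarvis march: at each step, from the current hull vertex p, select the next vertex q as the point such that every other point lies strictly to the left of (or on) the directed line p → q. (Equivalently: for every other point r, the cross product (q − p) × (r − p) ≥ 0.)
Starting point (lowest x, tie lowest y): (-7, 1). Wrap until returning to start. Resulting hull: (-7, 1), (-6, -3), (-1, -4), (0, 7).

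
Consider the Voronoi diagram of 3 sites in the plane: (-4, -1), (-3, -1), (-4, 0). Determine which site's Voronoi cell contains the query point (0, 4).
Nearest site = (-4, 0)

The Voronoi cell of site s contains exactly those query points closer to s than to any other site. Compute squared distances from q = (0, 4) to each site:
  (-4 − 0)² + (0 − 4)² = 32
  (-3 − 0)² + (-1 − 4)² = 34
  (-4 − 0)² + (-1 − 4)² = 41
Minimum is attained by (-4, 0), so q lies in its Voronoi cell.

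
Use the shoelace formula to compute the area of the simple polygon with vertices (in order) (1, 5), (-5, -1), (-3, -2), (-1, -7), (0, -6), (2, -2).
Area = 40

Shoelace formula: Area = (1/2) |Σ_i (x_i · y_{i+1} − x_{i+1} · y_i)| (indices mod n). Compute each cross term:
  (1)(-1) − (-5)(5) = 24
  (-5)(-2) − (-3)(-1) = 7
  (-3)(-7) − (-1)(-2) = 19
  (-1)(-6) − (0)(-7) = 6
  (0)(-2) − (2)(-6) = 12
  (2)(5) − (1)(-2) = 12
Sum = 80, so (signed) Area = 80/2 = 40, |Area| = 40.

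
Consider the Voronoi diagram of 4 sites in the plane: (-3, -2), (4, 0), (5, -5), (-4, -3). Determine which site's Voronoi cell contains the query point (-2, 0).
Nearest site = (-3, -2)

The Voronoi cell of site s contains exactly those query points closer to s than to any other site. Compute squared distances from q = (-2, 0) to each site:
  (-3 − -2)² + (-2 − 0)² = 5
  (-4 − -2)² + (-3 − 0)² = 13
  (4 − -2)² + (0 − 0)² = 36
  (5 − -2)² + (-5 − 0)² = 74
Minimum is attained by (-3, -2), so q lies in its Voronoi cell.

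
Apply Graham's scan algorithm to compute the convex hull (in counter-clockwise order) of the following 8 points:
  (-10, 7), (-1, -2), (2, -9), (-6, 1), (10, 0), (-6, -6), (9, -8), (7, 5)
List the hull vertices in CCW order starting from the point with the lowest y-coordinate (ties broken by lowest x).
Hull (CCW) = [(2, -9), (9, -8), (10, 0), (7, 5), (-10, 7), (-6, -6)]

Graham scan procedure:
  1. Find the pivot p₀ = point with lowest y (tie → lowest x): (2, -9).
  2. Sort the remaining points by polar angle around p₀.
  3. Walk through sorted points, maintaining a stack; pop the top while the last three entries make a non-left turn (cross product ≤ 0).
  4. Final stack is the convex hull in CCW order: (2, -9), (9, -8), (10, 0), (7, 5), (-10, 7), (-6, -6).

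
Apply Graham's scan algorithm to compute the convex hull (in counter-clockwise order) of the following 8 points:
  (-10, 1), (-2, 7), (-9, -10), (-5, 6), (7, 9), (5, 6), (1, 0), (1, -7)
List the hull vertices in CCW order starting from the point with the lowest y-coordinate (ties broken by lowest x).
Hull (CCW) = [(-9, -10), (1, -7), (7, 9), (-2, 7), (-5, 6), (-10, 1)]

Graham scan procedure:
  1. Find the pivot p₀ = point with lowest y (tie → lowest x): (-9, -10).
  2. Sort the remaining points by polar angle around p₀.
  3. Walk through sorted points, maintaining a stack; pop the top while the last three entries make a non-left turn (cross product ≤ 0).
  4. Final stack is the convex hull in CCW order: (-9, -10), (1, -7), (7, 9), (-2, 7), (-5, 6), (-10, 1).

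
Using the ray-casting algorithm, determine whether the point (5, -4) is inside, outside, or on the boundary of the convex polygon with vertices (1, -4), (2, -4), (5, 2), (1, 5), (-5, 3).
The point (5, -4) lies strictly outside the polygon

Cast a horizontal ray to the right from the query point and count how many polygon edges it crosses (each edge strictly once or zero times, handled with the usual half-open convention). 
Parity of crossings → even ⇒ outside.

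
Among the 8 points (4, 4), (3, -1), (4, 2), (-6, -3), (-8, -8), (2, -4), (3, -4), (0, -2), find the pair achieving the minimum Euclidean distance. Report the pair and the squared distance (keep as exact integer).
Pair = ((2, -4), (3, -4)); squared distance = 1

Compute all C(8, 2) = 28 pairwise squared distances (x_i − x_j)² + (y_i − y_j)². The minimum is 1, attained by the pair ((2, -4), (3, -4)).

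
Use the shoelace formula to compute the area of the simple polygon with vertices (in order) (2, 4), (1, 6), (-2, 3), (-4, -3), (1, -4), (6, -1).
Area = 109/2

Shoelace formula: Area = (1/2) |Σ_i (x_i · y_{i+1} − x_{i+1} · y_i)| (indices mod n). Compute each cross term:
  (2)(6) − (1)(4) = 8
  (1)(3) − (-2)(6) = 15
  (-2)(-3) − (-4)(3) = 18
  (-4)(-4) − (1)(-3) = 19
  (1)(-1) − (6)(-4) = 23
  (6)(4) − (2)(-1) = 26
Sum = 109, so (signed) Area = 109/2 = 109/2, |Area| = 109/2.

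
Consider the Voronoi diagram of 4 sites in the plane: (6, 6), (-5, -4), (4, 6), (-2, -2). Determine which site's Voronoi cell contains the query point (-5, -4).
Nearest site = (-5, -4)

The Voronoi cell of site s contains exactly those query points closer to s than to any other site. Compute squared distances from q = (-5, -4) to each site:
  (-5 − -5)² + (-4 − -4)² = 0
  (-2 − -5)² + (-2 − -4)² = 13
  (4 − -5)² + (6 − -4)² = 181
  (6 − -5)² + (6 − -4)² = 221
Minimum is attained by (-5, -4), so q lies in its Voronoi cell.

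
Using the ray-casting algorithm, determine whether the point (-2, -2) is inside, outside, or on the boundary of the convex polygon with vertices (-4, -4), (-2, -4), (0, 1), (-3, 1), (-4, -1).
The point (-2, -2) lies strictly inside the polygon

Cast a horizontal ray to the right from the query point and count how many polygon edges it crosses (each edge strictly once or zero times, handled with the usual half-open convention). 
Parity of crossings → odd ⇒ inside.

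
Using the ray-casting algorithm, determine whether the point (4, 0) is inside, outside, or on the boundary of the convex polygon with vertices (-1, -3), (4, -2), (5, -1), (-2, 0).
The point (4, 0) lies strictly outside the polygon

Cast a horizontal ray to the right from the query point and count how many polygon edges it crosses (each edge strictly once or zero times, handled with the usual half-open convention). 
Parity of crossings → even ⇒ outside.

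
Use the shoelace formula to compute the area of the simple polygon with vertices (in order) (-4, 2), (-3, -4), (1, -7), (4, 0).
Area = 83/2

Shoelace formula: Area = (1/2) |Σ_i (x_i · y_{i+1} − x_{i+1} · y_i)| (indices mod n). Compute each cross term:
  (-4)(-4) − (-3)(2) = 22
  (-3)(-7) − (1)(-4) = 25
  (1)(0) − (4)(-7) = 28
  (4)(2) − (-4)(0) = 8
Sum = 83, so (signed) Area = 83/2 = 83/2, |Area| = 83/2.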